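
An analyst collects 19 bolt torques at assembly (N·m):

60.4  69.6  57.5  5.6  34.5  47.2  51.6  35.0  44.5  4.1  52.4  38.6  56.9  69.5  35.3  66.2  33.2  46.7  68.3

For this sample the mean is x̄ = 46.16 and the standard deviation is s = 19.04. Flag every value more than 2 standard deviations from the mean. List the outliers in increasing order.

Cutoffs at x̄ ± 2s: 46.16 ± 2·19.04 = [8.08, 84.24].
4.1: z = -2.21, |z| > 2 → outlier.
5.6: z = -2.13, |z| > 2 → outlier.
Every other value lies within [8.08, 84.24].

4.1, 5.6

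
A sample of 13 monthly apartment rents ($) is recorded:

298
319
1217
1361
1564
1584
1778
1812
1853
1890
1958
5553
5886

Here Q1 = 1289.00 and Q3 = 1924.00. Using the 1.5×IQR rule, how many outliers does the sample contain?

4

IQR = 635.00; fences at 1289.00 − 952.50 = 336.50 and 1924.00 + 952.50 = 2876.50.
Outside the cutoffs: 298, 319, 5553, 5886.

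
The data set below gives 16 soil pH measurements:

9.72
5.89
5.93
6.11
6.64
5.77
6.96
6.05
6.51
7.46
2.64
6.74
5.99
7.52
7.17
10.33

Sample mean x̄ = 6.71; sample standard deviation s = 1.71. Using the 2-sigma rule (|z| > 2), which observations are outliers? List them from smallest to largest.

2.64, 10.33

Cutoffs at x̄ ± 2s: 6.71 ± 2·1.71 = [3.29, 10.13].
2.64: z = -2.38, |z| > 2 → outlier.
10.33: z = 2.12, |z| > 2 → outlier.
Every other value lies within [3.29, 10.13].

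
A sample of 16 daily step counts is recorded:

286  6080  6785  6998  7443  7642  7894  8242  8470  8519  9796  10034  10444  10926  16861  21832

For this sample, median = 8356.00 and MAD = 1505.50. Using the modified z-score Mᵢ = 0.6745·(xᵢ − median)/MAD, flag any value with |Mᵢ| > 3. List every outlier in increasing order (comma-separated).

286, 16861, 21832

|Mᵢ| > 3 ⇔ |xᵢ − 8356.00| > 3·1505.50/0.6745 = 6696.07.
So outliers lie outside [1659.93, 15052.07].
286: M = -3.62 → outlier.
16861: M = 3.81 → outlier.
21832: M = 6.04 → outlier.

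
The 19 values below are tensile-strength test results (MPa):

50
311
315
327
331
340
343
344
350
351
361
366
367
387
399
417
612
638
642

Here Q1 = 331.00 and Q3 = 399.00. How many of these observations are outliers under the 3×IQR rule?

IQR = 68.00; fences at 331.00 − 204.00 = 127.00 and 399.00 + 204.00 = 603.00.
Outside the cutoffs: 50, 612, 638, 642.

4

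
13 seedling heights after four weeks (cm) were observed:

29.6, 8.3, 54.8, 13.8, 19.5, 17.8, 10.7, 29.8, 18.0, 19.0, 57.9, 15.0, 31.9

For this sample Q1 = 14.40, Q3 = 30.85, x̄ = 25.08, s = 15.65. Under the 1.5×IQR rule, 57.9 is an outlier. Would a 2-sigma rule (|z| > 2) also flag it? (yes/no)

yes

z = (57.9 − 25.08) / 15.65 = 2.10.
|z| = 2.10 > 2.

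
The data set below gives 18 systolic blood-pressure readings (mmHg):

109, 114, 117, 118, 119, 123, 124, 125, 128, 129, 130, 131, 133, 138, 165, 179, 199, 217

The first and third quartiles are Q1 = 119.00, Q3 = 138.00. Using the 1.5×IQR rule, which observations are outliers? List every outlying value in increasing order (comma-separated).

IQR = Q3 − Q1 = 138.00 − 119.00 = 19.00.
Lower fence = Q1 − 1.5·IQR = 119.00 − 28.50 = 90.50.
Upper fence = Q3 + 1.5·IQR = 138.00 + 28.50 = 166.50.
179 > 166.50 → outlier.
199 > 166.50 → outlier.
217 > 166.50 → outlier.
All remaining values lie within [90.50, 166.50].

179, 199, 217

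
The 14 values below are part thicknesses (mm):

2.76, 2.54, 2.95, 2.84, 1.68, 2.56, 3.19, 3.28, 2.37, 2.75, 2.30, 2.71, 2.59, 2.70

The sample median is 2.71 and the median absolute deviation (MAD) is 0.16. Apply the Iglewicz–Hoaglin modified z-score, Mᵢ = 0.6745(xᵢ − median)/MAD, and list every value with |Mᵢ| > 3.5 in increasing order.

1.68

|Mᵢ| > 3.5 ⇔ |xᵢ − 2.71| > 3.5·0.16/0.6745 = 0.83.
So outliers lie outside [1.88, 3.54].
1.68: M = -4.34 → outlier.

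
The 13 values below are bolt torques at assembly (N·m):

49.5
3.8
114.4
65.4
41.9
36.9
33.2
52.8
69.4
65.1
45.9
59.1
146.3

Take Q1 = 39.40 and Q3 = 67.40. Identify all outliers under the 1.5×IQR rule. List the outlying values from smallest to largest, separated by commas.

IQR = Q3 − Q1 = 67.40 − 39.40 = 28.00.
Lower fence = Q1 − 1.5·IQR = 39.40 − 42.00 = -2.60.
Upper fence = Q3 + 1.5·IQR = 67.40 + 42.00 = 109.40.
114.4 > 109.40 → outlier.
146.3 > 109.40 → outlier.
All remaining values lie within [-2.60, 109.40].

114.4, 146.3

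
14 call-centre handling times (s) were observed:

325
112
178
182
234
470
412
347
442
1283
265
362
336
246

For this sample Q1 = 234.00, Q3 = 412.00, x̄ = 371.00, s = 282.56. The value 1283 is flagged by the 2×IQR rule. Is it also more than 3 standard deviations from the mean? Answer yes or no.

yes

z = (1283 − 371.00) / 282.56 = 3.23.
|z| = 3.23 > 3.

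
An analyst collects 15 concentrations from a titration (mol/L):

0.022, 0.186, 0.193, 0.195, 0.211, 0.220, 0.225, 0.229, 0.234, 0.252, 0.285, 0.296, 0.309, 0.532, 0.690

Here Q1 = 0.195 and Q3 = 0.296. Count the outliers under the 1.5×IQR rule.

3

IQR = 0.101; fences at 0.195 − 0.1515 = 0.0435 and 0.296 + 0.1515 = 0.4475.
Outside the cutoffs: 0.022, 0.532, 0.690.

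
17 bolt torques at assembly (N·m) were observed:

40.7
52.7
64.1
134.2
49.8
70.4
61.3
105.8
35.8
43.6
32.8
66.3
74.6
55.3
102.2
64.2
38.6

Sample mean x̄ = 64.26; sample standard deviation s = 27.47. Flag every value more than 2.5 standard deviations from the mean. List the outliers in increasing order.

Cutoffs at x̄ ± 2.5s: 64.26 ± 2.5·27.47 = [-4.415, 132.935].
134.2: z = 2.55, |z| > 2.5 → outlier.
Every other value lies within [-4.415, 132.935].

134.2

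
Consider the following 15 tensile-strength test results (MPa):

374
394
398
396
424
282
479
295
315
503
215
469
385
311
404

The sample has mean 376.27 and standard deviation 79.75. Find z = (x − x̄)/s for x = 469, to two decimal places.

1.16

z = (469 − 376.27) / 79.75 = 1.16.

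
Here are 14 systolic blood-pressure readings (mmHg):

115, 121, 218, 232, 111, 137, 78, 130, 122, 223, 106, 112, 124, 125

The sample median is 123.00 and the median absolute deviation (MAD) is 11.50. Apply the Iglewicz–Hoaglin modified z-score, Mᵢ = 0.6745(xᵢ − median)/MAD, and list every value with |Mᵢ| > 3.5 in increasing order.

218, 223, 232

|Mᵢ| > 3.5 ⇔ |xᵢ − 123.00| > 3.5·11.50/0.6745 = 59.67.
So outliers lie outside [63.33, 182.67].
218: M = 5.57 → outlier.
223: M = 5.87 → outlier.
232: M = 6.39 → outlier.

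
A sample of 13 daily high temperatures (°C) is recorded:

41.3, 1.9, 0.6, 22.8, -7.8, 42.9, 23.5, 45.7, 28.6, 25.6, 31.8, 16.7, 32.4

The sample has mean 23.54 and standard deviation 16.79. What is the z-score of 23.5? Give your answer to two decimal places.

-0.00

z = (23.5 − 23.54) / 16.79 = -0.00.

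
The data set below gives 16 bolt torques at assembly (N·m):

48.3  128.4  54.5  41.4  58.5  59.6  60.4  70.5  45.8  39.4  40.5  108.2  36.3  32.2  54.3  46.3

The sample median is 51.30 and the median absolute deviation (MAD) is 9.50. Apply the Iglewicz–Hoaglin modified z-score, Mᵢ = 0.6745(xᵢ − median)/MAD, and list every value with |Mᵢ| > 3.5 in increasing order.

108.2, 128.4

|Mᵢ| > 3.5 ⇔ |xᵢ − 51.30| > 3.5·9.50/0.6745 = 49.30.
So outliers lie outside [2.00, 100.60].
108.2: M = 4.04 → outlier.
128.4: M = 5.47 → outlier.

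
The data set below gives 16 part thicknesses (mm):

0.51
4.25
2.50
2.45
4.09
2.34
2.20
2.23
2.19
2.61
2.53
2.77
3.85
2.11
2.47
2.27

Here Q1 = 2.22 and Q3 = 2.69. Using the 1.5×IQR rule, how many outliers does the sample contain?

IQR = 0.47; fences at 2.22 − 0.705 = 1.515 and 2.69 + 0.705 = 3.395.
Outside the cutoffs: 0.51, 3.85, 4.09, 4.25.

4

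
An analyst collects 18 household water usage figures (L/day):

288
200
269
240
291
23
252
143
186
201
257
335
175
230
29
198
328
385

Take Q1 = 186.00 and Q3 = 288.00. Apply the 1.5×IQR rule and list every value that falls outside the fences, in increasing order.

IQR = Q3 − Q1 = 288.00 − 186.00 = 102.00.
Lower fence = Q1 − 1.5·IQR = 186.00 − 153.00 = 33.00.
Upper fence = Q3 + 1.5·IQR = 288.00 + 153.00 = 441.00.
23 < 33.00 → outlier.
29 < 33.00 → outlier.
All remaining values lie within [33.00, 441.00].

23, 29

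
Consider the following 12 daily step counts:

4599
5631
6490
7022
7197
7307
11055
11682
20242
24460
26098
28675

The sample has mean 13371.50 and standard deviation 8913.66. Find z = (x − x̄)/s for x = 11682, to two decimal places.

-0.19

z = (11682 − 13371.50) / 8913.66 = -0.19.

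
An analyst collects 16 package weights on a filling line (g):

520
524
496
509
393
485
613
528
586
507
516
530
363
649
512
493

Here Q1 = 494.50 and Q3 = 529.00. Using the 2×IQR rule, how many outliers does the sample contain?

IQR = 34.50; fences at 494.50 − 69.00 = 425.50 and 529.00 + 69.00 = 598.00.
Outside the cutoffs: 363, 393, 613, 649.

4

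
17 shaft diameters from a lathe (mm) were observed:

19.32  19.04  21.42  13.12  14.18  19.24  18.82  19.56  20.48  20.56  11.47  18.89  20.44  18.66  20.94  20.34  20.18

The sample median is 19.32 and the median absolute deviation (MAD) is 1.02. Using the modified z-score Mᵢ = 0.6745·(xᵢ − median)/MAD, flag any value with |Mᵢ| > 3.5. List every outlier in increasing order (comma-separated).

11.47, 13.12

|Mᵢ| > 3.5 ⇔ |xᵢ − 19.32| > 3.5·1.02/0.6745 = 5.29.
So outliers lie outside [14.03, 24.61].
11.47: M = -5.19 → outlier.
13.12: M = -4.10 → outlier.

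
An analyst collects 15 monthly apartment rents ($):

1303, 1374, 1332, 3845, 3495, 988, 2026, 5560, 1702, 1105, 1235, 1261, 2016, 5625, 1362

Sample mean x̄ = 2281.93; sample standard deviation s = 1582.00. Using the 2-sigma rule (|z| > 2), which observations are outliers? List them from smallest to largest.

Cutoffs at x̄ ± 2s: 2281.93 ± 2·1582.00 = [-882.07, 5445.93].
5560: z = 2.07, |z| > 2 → outlier.
5625: z = 2.11, |z| > 2 → outlier.
Every other value lies within [-882.07, 5445.93].

5560, 5625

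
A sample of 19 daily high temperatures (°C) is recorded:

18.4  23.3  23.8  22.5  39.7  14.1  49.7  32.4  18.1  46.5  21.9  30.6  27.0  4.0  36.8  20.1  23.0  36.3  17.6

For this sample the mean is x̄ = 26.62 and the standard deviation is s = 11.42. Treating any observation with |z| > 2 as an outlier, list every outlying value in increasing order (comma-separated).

Cutoffs at x̄ ± 2s: 26.62 ± 2·11.42 = [3.78, 49.46].
49.7: z = 2.02, |z| > 2 → outlier.
Every other value lies within [3.78, 49.46].

49.7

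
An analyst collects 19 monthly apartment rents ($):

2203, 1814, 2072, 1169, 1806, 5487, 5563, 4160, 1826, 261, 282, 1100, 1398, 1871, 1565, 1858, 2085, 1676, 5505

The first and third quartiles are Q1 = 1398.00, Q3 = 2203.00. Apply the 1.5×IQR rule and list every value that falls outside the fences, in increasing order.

4160, 5487, 5505, 5563

IQR = Q3 − Q1 = 2203.00 − 1398.00 = 805.00.
Lower fence = Q1 − 1.5·IQR = 1398.00 − 1207.50 = 190.50.
Upper fence = Q3 + 1.5·IQR = 2203.00 + 1207.50 = 3410.50.
4160 > 3410.50 → outlier.
5487 > 3410.50 → outlier.
5505 > 3410.50 → outlier.
5563 > 3410.50 → outlier.
All remaining values lie within [190.50, 3410.50].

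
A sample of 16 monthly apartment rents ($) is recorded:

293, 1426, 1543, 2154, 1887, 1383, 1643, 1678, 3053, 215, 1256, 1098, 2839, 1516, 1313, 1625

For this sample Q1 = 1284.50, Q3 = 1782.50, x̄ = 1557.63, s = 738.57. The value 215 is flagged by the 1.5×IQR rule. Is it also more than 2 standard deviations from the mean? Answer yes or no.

no

z = (215 − 1557.63) / 738.57 = -1.82.
|z| = 1.82 ≤ 2.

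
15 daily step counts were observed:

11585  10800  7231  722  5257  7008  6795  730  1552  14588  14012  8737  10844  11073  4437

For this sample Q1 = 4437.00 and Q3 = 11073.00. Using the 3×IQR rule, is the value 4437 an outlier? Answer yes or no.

no

IQR = Q3 − Q1 = 11073.00 − 4437.00 = 6636.00.
Lower fence = Q1 − 3·IQR = 4437.00 − 19908.00 = -15471.00.
Upper fence = Q3 + 3·IQR = 11073.00 + 19908.00 = 30981.00.
4437 lies within [-15471.00, 30981.00].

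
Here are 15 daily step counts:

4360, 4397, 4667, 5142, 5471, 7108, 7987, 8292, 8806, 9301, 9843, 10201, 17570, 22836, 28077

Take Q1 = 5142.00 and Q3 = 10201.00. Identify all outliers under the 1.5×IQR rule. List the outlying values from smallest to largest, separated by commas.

IQR = Q3 − Q1 = 10201.00 − 5142.00 = 5059.00.
Lower fence = Q1 − 1.5·IQR = 5142.00 − 7588.50 = -2446.50.
Upper fence = Q3 + 1.5·IQR = 10201.00 + 7588.50 = 17789.50.
22836 > 17789.50 → outlier.
28077 > 17789.50 → outlier.
All remaining values lie within [-2446.50, 17789.50].

22836, 28077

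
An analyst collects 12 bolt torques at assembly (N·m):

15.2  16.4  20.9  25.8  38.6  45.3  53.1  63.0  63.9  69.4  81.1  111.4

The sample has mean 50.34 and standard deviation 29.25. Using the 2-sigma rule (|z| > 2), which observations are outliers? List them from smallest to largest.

111.4

Cutoffs at x̄ ± 2s: 50.34 ± 2·29.25 = [-8.16, 108.84].
111.4: z = 2.09, |z| > 2 → outlier.
Every other value lies within [-8.16, 108.84].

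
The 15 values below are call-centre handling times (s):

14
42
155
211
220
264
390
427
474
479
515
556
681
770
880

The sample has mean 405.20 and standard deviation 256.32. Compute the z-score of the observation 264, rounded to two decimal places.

z = (264 − 405.20) / 256.32 = -0.55.

-0.55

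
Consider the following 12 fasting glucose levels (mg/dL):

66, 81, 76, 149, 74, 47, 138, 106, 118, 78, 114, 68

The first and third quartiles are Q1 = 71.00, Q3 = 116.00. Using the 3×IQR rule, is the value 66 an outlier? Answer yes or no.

no

IQR = Q3 − Q1 = 116.00 − 71.00 = 45.00.
Lower fence = Q1 − 3·IQR = 71.00 − 135.00 = -64.00.
Upper fence = Q3 + 3·IQR = 116.00 + 135.00 = 251.00.
66 lies within [-64.00, 251.00].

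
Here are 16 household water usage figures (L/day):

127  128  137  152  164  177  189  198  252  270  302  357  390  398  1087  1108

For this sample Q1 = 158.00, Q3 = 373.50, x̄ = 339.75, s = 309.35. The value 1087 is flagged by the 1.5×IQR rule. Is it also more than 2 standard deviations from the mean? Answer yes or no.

yes

z = (1087 − 339.75) / 309.35 = 2.42.
|z| = 2.42 > 2.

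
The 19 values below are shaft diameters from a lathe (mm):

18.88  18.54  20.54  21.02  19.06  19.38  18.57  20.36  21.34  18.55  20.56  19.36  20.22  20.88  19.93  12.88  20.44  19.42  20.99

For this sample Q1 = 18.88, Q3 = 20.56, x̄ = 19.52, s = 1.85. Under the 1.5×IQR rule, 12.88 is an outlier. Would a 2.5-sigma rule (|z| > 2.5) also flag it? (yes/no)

z = (12.88 − 19.52) / 1.85 = -3.59.
|z| = 3.59 > 2.5.

yes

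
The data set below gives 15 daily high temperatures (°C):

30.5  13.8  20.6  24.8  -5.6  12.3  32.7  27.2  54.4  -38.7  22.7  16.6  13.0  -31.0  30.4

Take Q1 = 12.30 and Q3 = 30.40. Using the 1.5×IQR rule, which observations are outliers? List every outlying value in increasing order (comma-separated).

-38.7, -31.0

IQR = Q3 − Q1 = 30.40 − 12.30 = 18.10.
Lower fence = Q1 − 1.5·IQR = 12.30 − 27.15 = -14.85.
Upper fence = Q3 + 1.5·IQR = 30.40 + 27.15 = 57.55.
-38.7 < -14.85 → outlier.
-31.0 < -14.85 → outlier.
All remaining values lie within [-14.85, 57.55].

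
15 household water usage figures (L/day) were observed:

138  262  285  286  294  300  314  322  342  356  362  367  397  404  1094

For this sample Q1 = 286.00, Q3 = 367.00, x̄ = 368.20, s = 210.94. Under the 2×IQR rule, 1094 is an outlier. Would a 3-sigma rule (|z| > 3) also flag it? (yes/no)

z = (1094 − 368.20) / 210.94 = 3.44.
|z| = 3.44 > 3.

yes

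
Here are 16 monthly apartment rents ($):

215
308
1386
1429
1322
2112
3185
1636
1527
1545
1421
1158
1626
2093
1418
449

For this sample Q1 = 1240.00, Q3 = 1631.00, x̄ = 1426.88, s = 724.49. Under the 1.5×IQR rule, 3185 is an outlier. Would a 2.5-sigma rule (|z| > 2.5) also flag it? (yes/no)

no

z = (3185 − 1426.88) / 724.49 = 2.43.
|z| = 2.43 ≤ 2.5.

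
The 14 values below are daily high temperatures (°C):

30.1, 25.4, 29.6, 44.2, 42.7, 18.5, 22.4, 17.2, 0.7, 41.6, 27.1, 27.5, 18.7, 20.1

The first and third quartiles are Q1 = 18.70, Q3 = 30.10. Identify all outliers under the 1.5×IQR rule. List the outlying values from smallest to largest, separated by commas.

IQR = Q3 − Q1 = 30.10 − 18.70 = 11.40.
Lower fence = Q1 − 1.5·IQR = 18.70 − 17.10 = 1.60.
Upper fence = Q3 + 1.5·IQR = 30.10 + 17.10 = 47.20.
0.7 < 1.60 → outlier.
All remaining values lie within [1.60, 47.20].

0.7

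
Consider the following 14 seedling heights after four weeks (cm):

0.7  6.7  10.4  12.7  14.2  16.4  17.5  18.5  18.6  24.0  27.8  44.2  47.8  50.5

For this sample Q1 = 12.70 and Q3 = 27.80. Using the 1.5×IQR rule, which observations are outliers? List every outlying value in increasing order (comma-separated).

IQR = Q3 − Q1 = 27.80 − 12.70 = 15.10.
Lower fence = Q1 − 1.5·IQR = 12.70 − 22.65 = -9.95.
Upper fence = Q3 + 1.5·IQR = 27.80 + 22.65 = 50.45.
50.5 > 50.45 → outlier.
All remaining values lie within [-9.95, 50.45].

50.5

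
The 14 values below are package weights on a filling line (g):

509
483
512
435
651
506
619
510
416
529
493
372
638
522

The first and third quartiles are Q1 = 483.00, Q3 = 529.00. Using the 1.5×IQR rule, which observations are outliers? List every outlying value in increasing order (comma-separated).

372, 619, 638, 651

IQR = Q3 − Q1 = 529.00 − 483.00 = 46.00.
Lower fence = Q1 − 1.5·IQR = 483.00 − 69.00 = 414.00.
Upper fence = Q3 + 1.5·IQR = 529.00 + 69.00 = 598.00.
372 < 414.00 → outlier.
619 > 598.00 → outlier.
638 > 598.00 → outlier.
651 > 598.00 → outlier.
All remaining values lie within [414.00, 598.00].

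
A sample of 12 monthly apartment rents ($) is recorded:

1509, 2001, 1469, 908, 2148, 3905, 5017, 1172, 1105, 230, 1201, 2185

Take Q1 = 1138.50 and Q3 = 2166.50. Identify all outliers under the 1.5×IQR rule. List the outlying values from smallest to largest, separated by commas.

3905, 5017

IQR = Q3 − Q1 = 2166.50 − 1138.50 = 1028.00.
Lower fence = Q1 − 1.5·IQR = 1138.50 − 1542.00 = -403.50.
Upper fence = Q3 + 1.5·IQR = 2166.50 + 1542.00 = 3708.50.
3905 > 3708.50 → outlier.
5017 > 3708.50 → outlier.
All remaining values lie within [-403.50, 3708.50].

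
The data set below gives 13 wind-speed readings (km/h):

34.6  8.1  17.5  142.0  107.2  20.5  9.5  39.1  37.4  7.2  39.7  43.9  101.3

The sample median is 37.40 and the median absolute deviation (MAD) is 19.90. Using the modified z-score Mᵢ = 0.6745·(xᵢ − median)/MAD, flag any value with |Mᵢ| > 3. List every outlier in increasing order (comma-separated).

|Mᵢ| > 3 ⇔ |xᵢ − 37.40| > 3·19.90/0.6745 = 88.51.
So outliers lie outside [-51.11, 125.91].
142.0: M = 3.55 → outlier.

142.0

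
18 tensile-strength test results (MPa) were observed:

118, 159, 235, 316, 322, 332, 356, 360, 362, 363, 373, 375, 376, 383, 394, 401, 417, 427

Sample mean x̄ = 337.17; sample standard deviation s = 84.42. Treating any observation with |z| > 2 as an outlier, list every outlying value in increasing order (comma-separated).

118, 159

Cutoffs at x̄ ± 2s: 337.17 ± 2·84.42 = [168.33, 506.01].
118: z = -2.60, |z| > 2 → outlier.
159: z = -2.11, |z| > 2 → outlier.
Every other value lies within [168.33, 506.01].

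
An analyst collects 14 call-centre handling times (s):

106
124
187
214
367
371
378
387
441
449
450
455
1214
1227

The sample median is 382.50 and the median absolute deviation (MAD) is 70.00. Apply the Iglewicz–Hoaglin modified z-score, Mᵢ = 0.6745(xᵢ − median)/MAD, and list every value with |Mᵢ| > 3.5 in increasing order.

1214, 1227

|Mᵢ| > 3.5 ⇔ |xᵢ − 382.50| > 3.5·70.00/0.6745 = 363.23.
So outliers lie outside [19.27, 745.73].
1214: M = 8.01 → outlier.
1227: M = 8.14 → outlier.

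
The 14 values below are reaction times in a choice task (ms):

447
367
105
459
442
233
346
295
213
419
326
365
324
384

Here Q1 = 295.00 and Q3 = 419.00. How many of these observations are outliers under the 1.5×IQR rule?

1

IQR = 124.00; fences at 295.00 − 186.00 = 109.00 and 419.00 + 186.00 = 605.00.
Outside the cutoffs: 105.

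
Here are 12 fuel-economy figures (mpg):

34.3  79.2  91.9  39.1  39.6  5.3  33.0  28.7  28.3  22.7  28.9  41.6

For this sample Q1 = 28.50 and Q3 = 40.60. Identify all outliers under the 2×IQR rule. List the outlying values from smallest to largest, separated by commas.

79.2, 91.9

IQR = Q3 − Q1 = 40.60 − 28.50 = 12.10.
Lower fence = Q1 − 2·IQR = 28.50 − 24.20 = 4.30.
Upper fence = Q3 + 2·IQR = 40.60 + 24.20 = 64.80.
79.2 > 64.80 → outlier.
91.9 > 64.80 → outlier.
All remaining values lie within [4.30, 64.80].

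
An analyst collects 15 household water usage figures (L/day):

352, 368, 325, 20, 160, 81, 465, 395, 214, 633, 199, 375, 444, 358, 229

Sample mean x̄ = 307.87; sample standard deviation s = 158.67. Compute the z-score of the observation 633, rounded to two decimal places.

2.05

z = (633 − 307.87) / 158.67 = 2.05.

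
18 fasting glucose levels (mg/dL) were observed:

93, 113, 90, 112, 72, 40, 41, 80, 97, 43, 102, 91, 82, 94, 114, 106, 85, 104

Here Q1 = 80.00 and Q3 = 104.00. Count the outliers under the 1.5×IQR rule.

3

IQR = 24.00; fences at 80.00 − 36.00 = 44.00 and 104.00 + 36.00 = 140.00.
Outside the cutoffs: 40, 41, 43.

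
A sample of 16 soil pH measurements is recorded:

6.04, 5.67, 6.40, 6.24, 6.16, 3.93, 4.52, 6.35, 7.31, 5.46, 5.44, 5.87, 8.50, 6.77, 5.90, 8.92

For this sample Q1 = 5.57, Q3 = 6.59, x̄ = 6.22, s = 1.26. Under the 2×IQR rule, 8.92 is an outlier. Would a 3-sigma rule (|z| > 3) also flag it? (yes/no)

no

z = (8.92 − 6.22) / 1.26 = 2.14.
|z| = 2.14 ≤ 3.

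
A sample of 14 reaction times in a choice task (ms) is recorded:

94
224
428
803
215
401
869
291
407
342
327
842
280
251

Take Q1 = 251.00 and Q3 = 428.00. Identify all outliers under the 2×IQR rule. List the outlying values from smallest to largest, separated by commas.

IQR = Q3 − Q1 = 428.00 − 251.00 = 177.00.
Lower fence = Q1 − 2·IQR = 251.00 − 354.00 = -103.00.
Upper fence = Q3 + 2·IQR = 428.00 + 354.00 = 782.00.
803 > 782.00 → outlier.
842 > 782.00 → outlier.
869 > 782.00 → outlier.
All remaining values lie within [-103.00, 782.00].

803, 842, 869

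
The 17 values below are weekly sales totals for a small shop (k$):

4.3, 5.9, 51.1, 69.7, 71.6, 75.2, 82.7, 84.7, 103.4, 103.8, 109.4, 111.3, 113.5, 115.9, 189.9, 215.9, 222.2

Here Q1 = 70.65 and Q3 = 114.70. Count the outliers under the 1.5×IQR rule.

4

IQR = 44.05; fences at 70.65 − 66.075 = 4.575 and 114.70 + 66.075 = 180.775.
Outside the cutoffs: 4.3, 189.9, 215.9, 222.2.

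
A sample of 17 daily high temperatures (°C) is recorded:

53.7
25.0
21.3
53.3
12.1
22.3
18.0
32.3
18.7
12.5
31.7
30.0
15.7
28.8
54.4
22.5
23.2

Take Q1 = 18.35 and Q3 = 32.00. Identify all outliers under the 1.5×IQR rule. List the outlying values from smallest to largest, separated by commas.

IQR = Q3 − Q1 = 32.00 − 18.35 = 13.65.
Lower fence = Q1 − 1.5·IQR = 18.35 − 20.475 = -2.125.
Upper fence = Q3 + 1.5·IQR = 32.00 + 20.475 = 52.475.
53.3 > 52.475 → outlier.
53.7 > 52.475 → outlier.
54.4 > 52.475 → outlier.
All remaining values lie within [-2.125, 52.475].

53.3, 53.7, 54.4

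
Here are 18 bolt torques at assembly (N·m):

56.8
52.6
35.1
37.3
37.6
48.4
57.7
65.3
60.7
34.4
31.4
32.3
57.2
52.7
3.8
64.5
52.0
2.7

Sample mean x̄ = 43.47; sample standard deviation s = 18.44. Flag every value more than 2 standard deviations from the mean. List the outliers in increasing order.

Cutoffs at x̄ ± 2s: 43.47 ± 2·18.44 = [6.59, 80.35].
2.7: z = -2.21, |z| > 2 → outlier.
3.8: z = -2.15, |z| > 2 → outlier.
Every other value lies within [6.59, 80.35].

2.7, 3.8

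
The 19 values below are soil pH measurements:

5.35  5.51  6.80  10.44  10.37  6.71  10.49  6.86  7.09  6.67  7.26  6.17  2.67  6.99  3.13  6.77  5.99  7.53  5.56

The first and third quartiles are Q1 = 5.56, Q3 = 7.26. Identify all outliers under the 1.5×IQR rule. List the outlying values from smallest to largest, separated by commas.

IQR = Q3 − Q1 = 7.26 − 5.56 = 1.70.
Lower fence = Q1 − 1.5·IQR = 5.56 − 2.55 = 3.01.
Upper fence = Q3 + 1.5·IQR = 7.26 + 2.55 = 9.81.
2.67 < 3.01 → outlier.
10.37 > 9.81 → outlier.
10.44 > 9.81 → outlier.
10.49 > 9.81 → outlier.
All remaining values lie within [3.01, 9.81].

2.67, 10.37, 10.44, 10.49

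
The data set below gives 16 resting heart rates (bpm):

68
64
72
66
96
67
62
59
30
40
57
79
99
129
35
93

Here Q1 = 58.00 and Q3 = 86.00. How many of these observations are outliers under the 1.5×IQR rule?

1

IQR = 28.00; fences at 58.00 − 42.00 = 16.00 and 86.00 + 42.00 = 128.00.
Outside the cutoffs: 129.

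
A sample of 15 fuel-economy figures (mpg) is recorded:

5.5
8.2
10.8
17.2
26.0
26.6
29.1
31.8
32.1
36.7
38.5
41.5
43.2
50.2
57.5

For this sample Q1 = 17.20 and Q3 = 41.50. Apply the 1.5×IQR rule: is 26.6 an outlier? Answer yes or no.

IQR = Q3 − Q1 = 41.50 − 17.20 = 24.30.
Lower fence = Q1 − 1.5·IQR = 17.20 − 36.45 = -19.25.
Upper fence = Q3 + 1.5·IQR = 41.50 + 36.45 = 77.95.
26.6 lies within [-19.25, 77.95].

no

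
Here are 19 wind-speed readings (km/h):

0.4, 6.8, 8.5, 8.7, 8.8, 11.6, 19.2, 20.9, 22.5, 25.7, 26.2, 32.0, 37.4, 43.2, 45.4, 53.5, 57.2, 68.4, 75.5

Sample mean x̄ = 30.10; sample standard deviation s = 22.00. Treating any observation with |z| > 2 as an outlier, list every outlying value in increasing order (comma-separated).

Cutoffs at x̄ ± 2s: 30.10 ± 2·22.00 = [-13.90, 74.10].
75.5: z = 2.06, |z| > 2 → outlier.
Every other value lies within [-13.90, 74.10].

75.5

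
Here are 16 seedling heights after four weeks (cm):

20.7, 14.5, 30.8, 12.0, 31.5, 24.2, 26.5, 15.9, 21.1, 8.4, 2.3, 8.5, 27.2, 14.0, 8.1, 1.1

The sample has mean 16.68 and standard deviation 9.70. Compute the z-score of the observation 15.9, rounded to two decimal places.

z = (15.9 − 16.68) / 9.70 = -0.08.

-0.08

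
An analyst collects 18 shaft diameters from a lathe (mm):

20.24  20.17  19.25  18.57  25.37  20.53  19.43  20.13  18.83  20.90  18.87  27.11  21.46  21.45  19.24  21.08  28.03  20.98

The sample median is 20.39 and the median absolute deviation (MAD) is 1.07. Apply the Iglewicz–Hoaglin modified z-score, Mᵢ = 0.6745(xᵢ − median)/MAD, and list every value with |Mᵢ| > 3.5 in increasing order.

|Mᵢ| > 3.5 ⇔ |xᵢ − 20.39| > 3.5·1.07/0.6745 = 5.55.
So outliers lie outside [14.84, 25.94].
27.11: M = 4.24 → outlier.
28.03: M = 4.82 → outlier.

27.11, 28.03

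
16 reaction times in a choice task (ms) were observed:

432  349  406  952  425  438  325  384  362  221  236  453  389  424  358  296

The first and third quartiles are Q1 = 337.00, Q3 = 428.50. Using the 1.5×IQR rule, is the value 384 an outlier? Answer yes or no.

IQR = Q3 − Q1 = 428.50 − 337.00 = 91.50.
Lower fence = Q1 − 1.5·IQR = 337.00 − 137.25 = 199.75.
Upper fence = Q3 + 1.5·IQR = 428.50 + 137.25 = 565.75.
384 lies within [199.75, 565.75].

no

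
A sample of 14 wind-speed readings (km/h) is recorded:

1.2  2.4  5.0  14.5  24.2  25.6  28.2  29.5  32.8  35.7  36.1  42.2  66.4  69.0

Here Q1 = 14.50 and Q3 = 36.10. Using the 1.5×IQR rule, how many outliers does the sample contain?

1

IQR = 21.60; fences at 14.50 − 32.40 = -17.90 and 36.10 + 32.40 = 68.50.
Outside the cutoffs: 69.0.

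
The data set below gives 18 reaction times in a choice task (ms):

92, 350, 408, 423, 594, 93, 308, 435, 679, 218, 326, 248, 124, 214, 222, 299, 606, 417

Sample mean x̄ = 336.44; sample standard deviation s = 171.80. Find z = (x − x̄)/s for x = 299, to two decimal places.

z = (299 − 336.44) / 171.80 = -0.22.

-0.22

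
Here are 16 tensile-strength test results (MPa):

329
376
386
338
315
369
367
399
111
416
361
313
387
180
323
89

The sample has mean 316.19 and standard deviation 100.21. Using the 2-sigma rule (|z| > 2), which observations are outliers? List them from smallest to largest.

Cutoffs at x̄ ± 2s: 316.19 ± 2·100.21 = [115.77, 516.61].
89: z = -2.27, |z| > 2 → outlier.
111: z = -2.05, |z| > 2 → outlier.
Every other value lies within [115.77, 516.61].

89, 111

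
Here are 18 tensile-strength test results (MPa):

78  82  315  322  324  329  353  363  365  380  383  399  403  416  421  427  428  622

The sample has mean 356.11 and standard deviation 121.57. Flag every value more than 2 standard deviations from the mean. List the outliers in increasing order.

78, 82, 622

Cutoffs at x̄ ± 2s: 356.11 ± 2·121.57 = [112.97, 599.25].
78: z = -2.29, |z| > 2 → outlier.
82: z = -2.25, |z| > 2 → outlier.
622: z = 2.19, |z| > 2 → outlier.
Every other value lies within [112.97, 599.25].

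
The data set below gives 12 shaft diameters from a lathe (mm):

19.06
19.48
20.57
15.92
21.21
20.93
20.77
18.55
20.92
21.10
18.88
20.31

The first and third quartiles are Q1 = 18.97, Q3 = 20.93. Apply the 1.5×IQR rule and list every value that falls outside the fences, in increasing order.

15.92

IQR = Q3 − Q1 = 20.93 − 18.97 = 1.96.
Lower fence = Q1 − 1.5·IQR = 18.97 − 2.94 = 16.03.
Upper fence = Q3 + 1.5·IQR = 20.93 + 2.94 = 23.87.
15.92 < 16.03 → outlier.
All remaining values lie within [16.03, 23.87].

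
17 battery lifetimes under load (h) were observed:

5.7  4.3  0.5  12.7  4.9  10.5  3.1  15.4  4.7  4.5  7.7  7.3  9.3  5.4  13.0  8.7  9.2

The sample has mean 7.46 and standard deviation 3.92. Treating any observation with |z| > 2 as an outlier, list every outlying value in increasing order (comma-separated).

15.4

Cutoffs at x̄ ± 2s: 7.46 ± 2·3.92 = [-0.38, 15.30].
15.4: z = 2.03, |z| > 2 → outlier.
Every other value lies within [-0.38, 15.30].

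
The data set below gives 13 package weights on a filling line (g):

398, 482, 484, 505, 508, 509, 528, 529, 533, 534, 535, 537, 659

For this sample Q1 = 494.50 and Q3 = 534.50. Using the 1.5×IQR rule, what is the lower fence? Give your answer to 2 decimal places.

IQR = Q3 − Q1 = 534.50 − 494.50 = 40.00.
Lower fence = Q1 − 1.5·IQR = 494.50 − 60.00 = 434.50.
Upper fence = Q3 + 1.5·IQR = 534.50 + 60.00 = 594.50.

434.50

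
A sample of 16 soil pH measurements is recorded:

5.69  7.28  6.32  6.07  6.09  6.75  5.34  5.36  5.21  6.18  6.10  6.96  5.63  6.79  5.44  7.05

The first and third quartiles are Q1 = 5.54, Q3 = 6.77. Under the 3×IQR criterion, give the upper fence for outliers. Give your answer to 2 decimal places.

10.46

IQR = Q3 − Q1 = 6.77 − 5.54 = 1.23.
Lower fence = Q1 − 3·IQR = 5.54 − 3.69 = 1.85.
Upper fence = Q3 + 3·IQR = 6.77 + 3.69 = 10.46.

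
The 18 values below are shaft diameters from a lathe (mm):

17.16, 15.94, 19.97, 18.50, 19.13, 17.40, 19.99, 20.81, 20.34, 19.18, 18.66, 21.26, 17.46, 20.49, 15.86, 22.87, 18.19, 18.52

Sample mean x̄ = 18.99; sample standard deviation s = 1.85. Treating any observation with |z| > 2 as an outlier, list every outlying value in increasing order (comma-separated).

Cutoffs at x̄ ± 2s: 18.99 ± 2·1.85 = [15.29, 22.69].
22.87: z = 2.10, |z| > 2 → outlier.
Every other value lies within [15.29, 22.69].

22.87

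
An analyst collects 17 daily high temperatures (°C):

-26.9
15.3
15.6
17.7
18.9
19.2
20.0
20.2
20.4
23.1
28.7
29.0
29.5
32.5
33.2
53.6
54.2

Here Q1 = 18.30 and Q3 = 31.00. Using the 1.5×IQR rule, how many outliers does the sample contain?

IQR = 12.70; fences at 18.30 − 19.05 = -0.75 and 31.00 + 19.05 = 50.05.
Outside the cutoffs: -26.9, 53.6, 54.2.

3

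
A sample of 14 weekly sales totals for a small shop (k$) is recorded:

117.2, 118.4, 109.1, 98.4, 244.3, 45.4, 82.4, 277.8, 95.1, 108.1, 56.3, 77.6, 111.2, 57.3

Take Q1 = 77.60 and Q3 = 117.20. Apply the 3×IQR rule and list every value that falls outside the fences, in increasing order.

IQR = Q3 − Q1 = 117.20 − 77.60 = 39.60.
Lower fence = Q1 − 3·IQR = 77.60 − 118.80 = -41.20.
Upper fence = Q3 + 3·IQR = 117.20 + 118.80 = 236.00.
244.3 > 236.00 → outlier.
277.8 > 236.00 → outlier.
All remaining values lie within [-41.20, 236.00].

244.3, 277.8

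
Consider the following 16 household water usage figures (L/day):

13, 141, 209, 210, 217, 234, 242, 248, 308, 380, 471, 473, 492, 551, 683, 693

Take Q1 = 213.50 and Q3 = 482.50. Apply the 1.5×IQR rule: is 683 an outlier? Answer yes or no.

IQR = Q3 − Q1 = 482.50 − 213.50 = 269.00.
Lower fence = Q1 − 1.5·IQR = 213.50 − 403.50 = -190.00.
Upper fence = Q3 + 1.5·IQR = 482.50 + 403.50 = 886.00.
683 lies within [-190.00, 886.00].

no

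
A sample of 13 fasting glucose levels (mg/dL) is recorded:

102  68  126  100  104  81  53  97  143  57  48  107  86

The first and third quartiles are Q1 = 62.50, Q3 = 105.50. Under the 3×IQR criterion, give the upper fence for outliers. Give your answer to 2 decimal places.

234.50

IQR = Q3 − Q1 = 105.50 − 62.50 = 43.00.
Lower fence = Q1 − 3·IQR = 62.50 − 129.00 = -66.50.
Upper fence = Q3 + 3·IQR = 105.50 + 129.00 = 234.50.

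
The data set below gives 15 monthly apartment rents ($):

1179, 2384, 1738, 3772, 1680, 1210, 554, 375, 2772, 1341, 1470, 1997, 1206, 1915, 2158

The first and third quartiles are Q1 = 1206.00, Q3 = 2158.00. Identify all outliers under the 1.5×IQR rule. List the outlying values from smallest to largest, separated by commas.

3772

IQR = Q3 − Q1 = 2158.00 − 1206.00 = 952.00.
Lower fence = Q1 − 1.5·IQR = 1206.00 − 1428.00 = -222.00.
Upper fence = Q3 + 1.5·IQR = 2158.00 + 1428.00 = 3586.00.
3772 > 3586.00 → outlier.
All remaining values lie within [-222.00, 3586.00].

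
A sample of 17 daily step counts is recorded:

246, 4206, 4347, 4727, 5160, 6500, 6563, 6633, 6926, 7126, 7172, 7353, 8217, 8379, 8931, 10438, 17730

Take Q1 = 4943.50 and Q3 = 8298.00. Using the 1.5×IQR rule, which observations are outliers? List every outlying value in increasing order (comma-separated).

17730

IQR = Q3 − Q1 = 8298.00 − 4943.50 = 3354.50.
Lower fence = Q1 − 1.5·IQR = 4943.50 − 5031.75 = -88.25.
Upper fence = Q3 + 1.5·IQR = 8298.00 + 5031.75 = 13329.75.
17730 > 13329.75 → outlier.
All remaining values lie within [-88.25, 13329.75].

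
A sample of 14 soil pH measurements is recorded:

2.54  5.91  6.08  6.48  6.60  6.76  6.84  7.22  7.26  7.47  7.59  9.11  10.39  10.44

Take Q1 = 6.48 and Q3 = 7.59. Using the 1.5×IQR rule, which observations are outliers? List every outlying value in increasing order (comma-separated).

IQR = Q3 − Q1 = 7.59 − 6.48 = 1.11.
Lower fence = Q1 − 1.5·IQR = 6.48 − 1.665 = 4.815.
Upper fence = Q3 + 1.5·IQR = 7.59 + 1.665 = 9.255.
2.54 < 4.815 → outlier.
10.39 > 9.255 → outlier.
10.44 > 9.255 → outlier.
All remaining values lie within [4.815, 9.255].

2.54, 10.39, 10.44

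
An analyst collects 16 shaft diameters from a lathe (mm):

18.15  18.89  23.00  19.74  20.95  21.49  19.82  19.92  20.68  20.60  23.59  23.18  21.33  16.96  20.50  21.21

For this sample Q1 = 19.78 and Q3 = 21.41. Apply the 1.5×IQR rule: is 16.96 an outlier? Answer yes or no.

IQR = Q3 − Q1 = 21.41 − 19.78 = 1.63.
Lower fence = Q1 − 1.5·IQR = 19.78 − 2.445 = 17.335.
Upper fence = Q3 + 1.5·IQR = 21.41 + 2.445 = 23.855.
16.96 lies below the lower fence.

yes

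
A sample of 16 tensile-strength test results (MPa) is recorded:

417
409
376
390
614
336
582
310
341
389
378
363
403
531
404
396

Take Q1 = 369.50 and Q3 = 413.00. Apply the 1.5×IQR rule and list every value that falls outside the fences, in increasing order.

531, 582, 614

IQR = Q3 − Q1 = 413.00 − 369.50 = 43.50.
Lower fence = Q1 − 1.5·IQR = 369.50 − 65.25 = 304.25.
Upper fence = Q3 + 1.5·IQR = 413.00 + 65.25 = 478.25.
531 > 478.25 → outlier.
582 > 478.25 → outlier.
614 > 478.25 → outlier.
All remaining values lie within [304.25, 478.25].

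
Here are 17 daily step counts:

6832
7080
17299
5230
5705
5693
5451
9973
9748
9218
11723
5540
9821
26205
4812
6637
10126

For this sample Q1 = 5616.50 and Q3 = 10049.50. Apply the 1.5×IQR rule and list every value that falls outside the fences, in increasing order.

17299, 26205

IQR = Q3 − Q1 = 10049.50 − 5616.50 = 4433.00.
Lower fence = Q1 − 1.5·IQR = 5616.50 − 6649.50 = -1033.00.
Upper fence = Q3 + 1.5·IQR = 10049.50 + 6649.50 = 16699.00.
17299 > 16699.00 → outlier.
26205 > 16699.00 → outlier.
All remaining values lie within [-1033.00, 16699.00].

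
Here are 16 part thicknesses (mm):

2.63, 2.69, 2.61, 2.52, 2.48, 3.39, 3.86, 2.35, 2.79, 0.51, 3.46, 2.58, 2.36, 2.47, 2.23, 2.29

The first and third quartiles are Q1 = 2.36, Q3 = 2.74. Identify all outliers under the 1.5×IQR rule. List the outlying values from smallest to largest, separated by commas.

IQR = Q3 − Q1 = 2.74 − 2.36 = 0.38.
Lower fence = Q1 − 1.5·IQR = 2.36 − 0.57 = 1.79.
Upper fence = Q3 + 1.5·IQR = 2.74 + 0.57 = 3.31.
0.51 < 1.79 → outlier.
3.39 > 3.31 → outlier.
3.46 > 3.31 → outlier.
3.86 > 3.31 → outlier.
All remaining values lie within [1.79, 3.31].

0.51, 3.39, 3.46, 3.86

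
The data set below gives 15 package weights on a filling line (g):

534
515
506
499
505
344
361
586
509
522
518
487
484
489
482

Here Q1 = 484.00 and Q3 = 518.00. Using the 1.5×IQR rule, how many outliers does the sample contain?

3

IQR = 34.00; fences at 484.00 − 51.00 = 433.00 and 518.00 + 51.00 = 569.00.
Outside the cutoffs: 344, 361, 586.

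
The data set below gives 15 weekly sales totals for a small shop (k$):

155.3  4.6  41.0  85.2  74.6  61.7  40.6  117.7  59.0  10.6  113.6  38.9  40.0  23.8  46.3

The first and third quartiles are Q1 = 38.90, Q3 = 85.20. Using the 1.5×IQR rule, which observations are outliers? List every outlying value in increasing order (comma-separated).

155.3

IQR = Q3 − Q1 = 85.20 − 38.90 = 46.30.
Lower fence = Q1 − 1.5·IQR = 38.90 − 69.45 = -30.55.
Upper fence = Q3 + 1.5·IQR = 85.20 + 69.45 = 154.65.
155.3 > 154.65 → outlier.
All remaining values lie within [-30.55, 154.65].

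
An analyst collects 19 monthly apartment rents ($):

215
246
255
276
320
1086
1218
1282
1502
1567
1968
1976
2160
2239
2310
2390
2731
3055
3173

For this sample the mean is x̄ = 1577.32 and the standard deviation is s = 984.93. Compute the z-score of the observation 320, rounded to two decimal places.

-1.28

z = (320 − 1577.32) / 984.93 = -1.28.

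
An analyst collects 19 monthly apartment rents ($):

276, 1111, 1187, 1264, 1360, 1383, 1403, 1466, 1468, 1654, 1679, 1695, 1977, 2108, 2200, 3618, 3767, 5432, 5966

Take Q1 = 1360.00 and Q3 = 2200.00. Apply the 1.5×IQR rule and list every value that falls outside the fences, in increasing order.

3618, 3767, 5432, 5966

IQR = Q3 − Q1 = 2200.00 − 1360.00 = 840.00.
Lower fence = Q1 − 1.5·IQR = 1360.00 − 1260.00 = 100.00.
Upper fence = Q3 + 1.5·IQR = 2200.00 + 1260.00 = 3460.00.
3618 > 3460.00 → outlier.
3767 > 3460.00 → outlier.
5432 > 3460.00 → outlier.
5966 > 3460.00 → outlier.
All remaining values lie within [100.00, 3460.00].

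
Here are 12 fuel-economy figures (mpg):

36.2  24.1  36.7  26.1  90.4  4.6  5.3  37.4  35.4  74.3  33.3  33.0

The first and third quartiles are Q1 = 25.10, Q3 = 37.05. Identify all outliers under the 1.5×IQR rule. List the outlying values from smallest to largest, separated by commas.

IQR = Q3 − Q1 = 37.05 − 25.10 = 11.95.
Lower fence = Q1 − 1.5·IQR = 25.10 − 17.925 = 7.175.
Upper fence = Q3 + 1.5·IQR = 37.05 + 17.925 = 54.975.
4.6 < 7.175 → outlier.
5.3 < 7.175 → outlier.
74.3 > 54.975 → outlier.
90.4 > 54.975 → outlier.
All remaining values lie within [7.175, 54.975].

4.6, 5.3, 74.3, 90.4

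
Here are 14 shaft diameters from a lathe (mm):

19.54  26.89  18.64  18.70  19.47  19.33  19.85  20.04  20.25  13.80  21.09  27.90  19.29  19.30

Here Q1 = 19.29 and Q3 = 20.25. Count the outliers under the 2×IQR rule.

IQR = 0.96; fences at 19.29 − 1.92 = 17.37 and 20.25 + 1.92 = 22.17.
Outside the cutoffs: 13.80, 26.89, 27.90.

3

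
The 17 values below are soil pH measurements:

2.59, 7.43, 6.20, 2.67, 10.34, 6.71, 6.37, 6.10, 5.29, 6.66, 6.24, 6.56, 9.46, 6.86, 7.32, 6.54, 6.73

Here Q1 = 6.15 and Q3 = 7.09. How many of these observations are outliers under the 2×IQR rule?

IQR = 0.94; fences at 6.15 − 1.88 = 4.27 and 7.09 + 1.88 = 8.97.
Outside the cutoffs: 2.59, 2.67, 9.46, 10.34.

4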